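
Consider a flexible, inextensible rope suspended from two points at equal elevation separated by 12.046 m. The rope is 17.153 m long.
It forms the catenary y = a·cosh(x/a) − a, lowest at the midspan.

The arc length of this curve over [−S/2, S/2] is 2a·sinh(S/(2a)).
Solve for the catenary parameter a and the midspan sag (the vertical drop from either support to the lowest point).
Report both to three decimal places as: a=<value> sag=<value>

a=3.996 sag=5.466

seed: a₀ = √(S³/(24(L−S))) = √(12.046³/(24·5.107)) = 3.776380
iter 1: u=1.594913  f(a)=+6.903e-01  f'(a)=-3.458e+00  a ← 3.776380 − (+6.903e-01/-3.458e+00) = 3.975993
iter 2: u=1.514842  f(a)=+5.851e-02  f'(a)=-2.895e+00  a ← 3.975993 − (+5.851e-02/-2.895e+00) = 3.996205
iter 3: u=1.507180  f(a)=+5.064e-04  f'(a)=-2.845e+00  a ← 3.996205 − (+5.064e-04/-2.845e+00) = 3.996383
iter 4: u=1.507113  f(a)=+3.865e-08  f'(a)=-2.844e+00  a ← 3.996383 − (+3.865e-08/-2.844e+00) = 3.996383
iter 5: u=1.507113  f(a)=+0.000e+00  f'(a)=-2.844e+00  a ← 3.996383 − (+0.000e+00/-2.844e+00) = 3.996383
converged: |Δa| < 1e-12 after 5 iterations
sag = a·(cosh(S/(2a)) − 1) = 3.996383·(cosh(1.507113) − 1) = 5.465510
T_max/T_min = cosh(S/(2a)) = 2.367614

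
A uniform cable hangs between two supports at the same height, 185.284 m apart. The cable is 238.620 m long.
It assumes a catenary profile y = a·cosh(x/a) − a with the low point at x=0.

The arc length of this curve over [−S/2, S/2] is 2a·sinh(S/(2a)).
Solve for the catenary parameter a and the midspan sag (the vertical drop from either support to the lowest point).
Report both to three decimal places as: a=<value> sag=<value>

a=73.354 sag=66.702

seed: a₀ = √(S³/(24(L−S))) = √(185.284³/(24·53.336)) = 70.492195
iter 1: u=1.314216  f(a)=+4.800e+00  f'(a)=-1.791e+00  a ← 70.492195 − (+4.800e+00/-1.791e+00) = 73.171897
iter 2: u=1.266087  f(a)=+2.873e-01  f'(a)=-1.583e+00  a ← 73.171897 − (+2.873e-01/-1.583e+00) = 73.353411
iter 3: u=1.262954  f(a)=+1.174e-03  f'(a)=-1.570e+00  a ← 73.353411 − (+1.174e-03/-1.570e+00) = 73.354159
iter 4: u=1.262941  f(a)=+1.978e-08  f'(a)=-1.570e+00  a ← 73.354159 − (+1.978e-08/-1.570e+00) = 73.354159
iter 5: u=1.262941  f(a)=-2.842e-14  f'(a)=-1.570e+00  a ← 73.354159 − (-2.842e-14/-1.570e+00) = 73.354159
converged: |Δa| < 1e-12 after 5 iterations
sag = a·(cosh(S/(2a)) − 1) = 73.354159·(cosh(1.262941) − 1) = 66.701932
T_max/T_min = cosh(S/(2a)) = 1.909314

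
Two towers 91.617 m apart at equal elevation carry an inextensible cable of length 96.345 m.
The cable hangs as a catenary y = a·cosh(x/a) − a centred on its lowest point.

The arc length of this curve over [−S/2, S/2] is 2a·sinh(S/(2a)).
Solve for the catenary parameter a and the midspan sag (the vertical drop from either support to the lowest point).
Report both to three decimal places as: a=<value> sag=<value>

seed: a₀ = √(S³/(24(L−S))) = √(91.617³/(24·4.728)) = 82.322726
iter 1: u=0.556450  f(a)=+7.374e-02  f'(a)=-1.185e-01  a ← 82.322726 − (+7.374e-02/-1.185e-01) = 82.945210
iter 2: u=0.552274  f(a)=+8.448e-04  f'(a)=-1.158e-01  a ← 82.945210 − (+8.448e-04/-1.158e-01) = 82.952507
iter 3: u=0.552226  f(a)=+1.137e-07  f'(a)=-1.157e-01  a ← 82.952507 − (+1.137e-07/-1.157e-01) = 82.952508
iter 4: u=0.552226  f(a)=-2.842e-14  f'(a)=-1.157e-01  a ← 82.952508 − (-2.842e-14/-1.157e-01) = 82.952508
converged: |Δa| < 1e-12 after 4 iterations
sag = a·(cosh(S/(2a)) − 1) = 82.952508·(cosh(0.552226) − 1) = 12.973027
T_max/T_min = cosh(S/(2a)) = 1.156391

a=82.953 sag=12.973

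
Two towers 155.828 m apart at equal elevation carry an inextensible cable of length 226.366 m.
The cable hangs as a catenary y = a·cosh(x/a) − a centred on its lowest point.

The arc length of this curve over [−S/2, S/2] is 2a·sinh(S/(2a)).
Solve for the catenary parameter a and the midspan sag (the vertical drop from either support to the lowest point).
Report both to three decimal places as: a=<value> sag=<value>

a=50.202 sag=73.615

seed: a₀ = √(S³/(24(L−S))) = √(155.828³/(24·70.538)) = 47.277124
iter 1: u=1.648027  f(a)=+1.022e+01  f'(a)=-3.877e+00  a ← 47.277124 − (+1.022e+01/-3.877e+00) = 49.913694
iter 2: u=1.560974  f(a)=+9.175e-01  f'(a)=-3.210e+00  a ← 49.913694 − (+9.175e-01/-3.210e+00) = 50.199526
iter 3: u=1.552086  f(a)=+9.000e-03  f'(a)=-3.147e+00  a ← 50.199526 − (+9.000e-03/-3.147e+00) = 50.202385
iter 4: u=1.551998  f(a)=+8.847e-07  f'(a)=-3.146e+00  a ← 50.202385 − (+8.847e-07/-3.146e+00) = 50.202386
iter 5: u=1.551998  f(a)=+5.684e-14  f'(a)=-3.146e+00  a ← 50.202386 − (+5.684e-14/-3.146e+00) = 50.202386
converged: |Δa| < 1e-12 after 5 iterations
sag = a·(cosh(S/(2a)) − 1) = 50.202386·(cosh(1.551998) − 1) = 73.614701
T_max/T_min = cosh(S/(2a)) = 2.466359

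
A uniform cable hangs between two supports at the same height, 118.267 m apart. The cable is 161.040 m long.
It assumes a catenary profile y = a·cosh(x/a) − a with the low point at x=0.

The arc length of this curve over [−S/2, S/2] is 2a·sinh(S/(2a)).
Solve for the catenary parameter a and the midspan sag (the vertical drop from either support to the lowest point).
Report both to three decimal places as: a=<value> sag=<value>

seed: a₀ = √(S³/(24(L−S))) = √(118.267³/(24·42.773)) = 40.142544
iter 1: u=1.473088  f(a)=+4.888e+00  f'(a)=-2.631e+00  a ← 40.142544 − (+4.888e+00/-2.631e+00) = 42.000526
iter 2: u=1.407923  f(a)=+3.598e-01  f'(a)=-2.256e+00  a ← 42.000526 − (+3.598e-01/-2.256e+00) = 42.159999
iter 3: u=1.402597  f(a)=+2.293e-03  f'(a)=-2.228e+00  a ← 42.159999 − (+2.293e-03/-2.228e+00) = 42.161029
iter 4: u=1.402563  f(a)=+9.440e-08  f'(a)=-2.228e+00  a ← 42.161029 − (+9.440e-08/-2.228e+00) = 42.161029
iter 5: u=1.402563  f(a)=+0.000e+00  f'(a)=-2.228e+00  a ← 42.161029 − (+0.000e+00/-2.228e+00) = 42.161029
converged: |Δa| < 1e-12 after 5 iterations
sag = a·(cosh(S/(2a)) − 1) = 42.161029·(cosh(1.402563) − 1) = 48.729140
T_max/T_min = cosh(S/(2a)) = 2.155786

a=42.161 sag=48.729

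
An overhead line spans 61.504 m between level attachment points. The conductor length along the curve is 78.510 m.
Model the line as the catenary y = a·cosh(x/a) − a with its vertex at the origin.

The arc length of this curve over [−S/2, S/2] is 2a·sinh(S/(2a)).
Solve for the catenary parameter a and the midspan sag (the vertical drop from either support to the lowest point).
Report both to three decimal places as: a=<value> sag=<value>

a=24.808 sag=21.629

seed: a₀ = √(S³/(24(L−S))) = √(61.504³/(24·17.006)) = 23.875272
iter 1: u=1.288027  f(a)=+1.468e+00  f'(a)=-1.675e+00  a ← 23.875272 − (+1.468e+00/-1.675e+00) = 24.751319
iter 2: u=1.242439  f(a)=+8.465e-02  f'(a)=-1.487e+00  a ← 24.751319 − (+8.465e-02/-1.487e+00) = 24.808238
iter 3: u=1.239588  f(a)=+3.197e-04  f'(a)=-1.476e+00  a ← 24.808238 − (+3.197e-04/-1.476e+00) = 24.808455
iter 4: u=1.239577  f(a)=+4.598e-09  f'(a)=-1.476e+00  a ← 24.808455 − (+4.598e-09/-1.476e+00) = 24.808455
iter 5: u=1.239577  f(a)=+0.000e+00  f'(a)=-1.476e+00  a ← 24.808455 − (+0.000e+00/-1.476e+00) = 24.808455
converged: |Δa| < 1e-12 after 5 iterations
sag = a·(cosh(S/(2a)) − 1) = 24.808455·(cosh(1.239577) − 1) = 21.628755
T_max/T_min = cosh(S/(2a)) = 1.871830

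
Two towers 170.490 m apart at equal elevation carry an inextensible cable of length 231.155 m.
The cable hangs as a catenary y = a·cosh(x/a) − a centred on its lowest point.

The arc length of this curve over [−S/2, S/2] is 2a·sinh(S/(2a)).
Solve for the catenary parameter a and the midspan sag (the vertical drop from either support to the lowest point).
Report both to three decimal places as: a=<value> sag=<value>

seed: a₀ = √(S³/(24(L−S))) = √(170.490³/(24·60.665)) = 58.340970
iter 1: u=1.461152  f(a)=+6.815e+00  f'(a)=-2.559e+00  a ← 58.340970 − (+6.815e+00/-2.559e+00) = 61.004232
iter 2: u=1.397362  f(a)=+4.944e-01  f'(a)=-2.200e+00  a ← 61.004232 − (+4.944e-01/-2.200e+00) = 61.228991
iter 3: u=1.392233  f(a)=+3.053e-03  f'(a)=-2.173e+00  a ← 61.228991 − (+3.053e-03/-2.173e+00) = 61.230396
iter 4: u=1.392201  f(a)=+1.180e-07  f'(a)=-2.173e+00  a ← 61.230396 − (+1.180e-07/-2.173e+00) = 61.230396
iter 5: u=1.392201  f(a)=+2.842e-14  f'(a)=-2.173e+00  a ← 61.230396 − (+2.842e-14/-2.173e+00) = 61.230396
converged: |Δa| < 1e-12 after 5 iterations
sag = a·(cosh(S/(2a)) − 1) = 61.230396·(cosh(1.392201) − 1) = 69.564558
T_max/T_min = cosh(S/(2a)) = 2.136112

a=61.230 sag=69.565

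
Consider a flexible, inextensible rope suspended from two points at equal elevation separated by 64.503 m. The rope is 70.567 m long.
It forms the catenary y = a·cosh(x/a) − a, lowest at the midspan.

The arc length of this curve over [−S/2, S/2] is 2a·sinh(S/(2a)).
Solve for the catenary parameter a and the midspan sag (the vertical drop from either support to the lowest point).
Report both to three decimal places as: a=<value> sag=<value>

a=43.535 sag=12.503

seed: a₀ = √(S³/(24(L−S))) = √(64.503³/(24·6.064)) = 42.942236
iter 1: u=0.751044  f(a)=+1.733e-01  f'(a)=-2.987e-01  a ← 42.942236 − (+1.733e-01/-2.987e-01) = 43.522588
iter 2: u=0.741029  f(a)=+3.577e-03  f'(a)=-2.865e-01  a ← 43.522588 − (+3.577e-03/-2.865e-01) = 43.535073
iter 3: u=0.740816  f(a)=+1.594e-06  f'(a)=-2.862e-01  a ← 43.535073 − (+1.594e-06/-2.862e-01) = 43.535078
iter 4: u=0.740816  f(a)=+3.126e-13  f'(a)=-2.862e-01  a ← 43.535078 − (+3.126e-13/-2.862e-01) = 43.535078
converged: |Δa| < 1e-12 after 4 iterations
sag = a·(cosh(S/(2a)) − 1) = 43.535078·(cosh(0.740816) − 1) = 12.502663
T_max/T_min = cosh(S/(2a)) = 1.287186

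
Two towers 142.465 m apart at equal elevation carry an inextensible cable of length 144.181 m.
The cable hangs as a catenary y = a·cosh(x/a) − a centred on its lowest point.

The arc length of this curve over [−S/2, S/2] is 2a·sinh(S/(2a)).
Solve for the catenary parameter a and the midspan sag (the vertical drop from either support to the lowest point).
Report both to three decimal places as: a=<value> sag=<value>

seed: a₀ = √(S³/(24(L−S))) = √(142.465³/(24·1.716)) = 264.970796
iter 1: u=0.268832  f(a)=+6.211e-03  f'(a)=-1.305e-02  a ← 264.970796 − (+6.211e-03/-1.305e-02) = 265.446910
iter 2: u=0.268349  f(a)=+1.678e-05  f'(a)=-1.298e-02  a ← 265.446910 − (+1.678e-05/-1.298e-02) = 265.448203
iter 3: u=0.268348  f(a)=+1.232e-10  f'(a)=-1.298e-02  a ← 265.448203 − (+1.232e-10/-1.298e-02) = 265.448203
iter 4: u=0.268348  f(a)=+0.000e+00  f'(a)=-1.298e-02  a ← 265.448203 − (+0.000e+00/-1.298e-02) = 265.448203
converged: |Δa| < 1e-12 after 4 iterations
sag = a·(cosh(S/(2a)) − 1) = 265.448203·(cosh(0.268348) − 1) = 9.615042
T_max/T_min = cosh(S/(2a)) = 1.036222

a=265.448 sag=9.615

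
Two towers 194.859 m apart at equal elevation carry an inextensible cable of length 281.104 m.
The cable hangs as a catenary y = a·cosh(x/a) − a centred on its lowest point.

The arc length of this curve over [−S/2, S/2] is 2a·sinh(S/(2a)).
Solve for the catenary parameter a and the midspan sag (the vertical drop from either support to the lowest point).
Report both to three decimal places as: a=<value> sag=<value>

a=63.411 sag=90.783

seed: a₀ = √(S³/(24(L−S))) = √(194.859³/(24·86.245)) = 59.787187
iter 1: u=1.629605  f(a)=+1.220e+01  f'(a)=-3.728e+00  a ← 59.787187 − (+1.220e+01/-3.728e+00) = 63.060923
iter 2: u=1.545006  f(a)=+1.074e+00  f'(a)=-3.098e+00  a ← 63.060923 − (+1.074e+00/-3.098e+00) = 63.407616
iter 3: u=1.536558  f(a)=+1.009e-02  f'(a)=-3.040e+00  a ← 63.407616 − (+1.009e-02/-3.040e+00) = 63.410936
iter 4: u=1.536478  f(a)=+9.097e-07  f'(a)=-3.039e+00  a ← 63.410936 − (+9.097e-07/-3.039e+00) = 63.410936
iter 5: u=1.536478  f(a)=-5.684e-14  f'(a)=-3.039e+00  a ← 63.410936 − (-5.684e-14/-3.039e+00) = 63.410936
converged: |Δa| < 1e-12 after 5 iterations
sag = a·(cosh(S/(2a)) − 1) = 63.410936·(cosh(1.536478) − 1) = 90.783135
T_max/T_min = cosh(S/(2a)) = 2.431664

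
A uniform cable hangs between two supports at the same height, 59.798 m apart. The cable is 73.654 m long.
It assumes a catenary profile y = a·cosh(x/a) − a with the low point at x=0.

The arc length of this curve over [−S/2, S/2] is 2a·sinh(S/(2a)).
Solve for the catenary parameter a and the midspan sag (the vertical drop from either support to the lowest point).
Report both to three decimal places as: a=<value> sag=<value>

a=26.196 sag=18.998

seed: a₀ = √(S³/(24(L−S))) = √(59.798³/(24·13.856)) = 25.357441
iter 1: u=1.179102  f(a)=+9.957e-01  f'(a)=-1.253e+00  a ← 25.357441 − (+9.957e-01/-1.253e+00) = 26.152385
iter 2: u=1.143261  f(a)=+4.874e-02  f'(a)=-1.133e+00  a ← 26.152385 − (+4.874e-02/-1.133e+00) = 26.195417
iter 3: u=1.141383  f(a)=+1.301e-04  f'(a)=-1.127e+00  a ← 26.195417 − (+1.301e-04/-1.127e+00) = 26.195533
iter 4: u=1.141378  f(a)=+9.324e-10  f'(a)=-1.127e+00  a ← 26.195533 − (+9.324e-10/-1.127e+00) = 26.195533
iter 5: u=1.141378  f(a)=-1.421e-14  f'(a)=-1.127e+00  a ← 26.195533 − (-1.421e-14/-1.127e+00) = 26.195533
converged: |Δa| < 1e-12 after 5 iterations
sag = a·(cosh(S/(2a)) − 1) = 26.195533·(cosh(1.141378) − 1) = 18.997762
T_max/T_min = cosh(S/(2a)) = 1.725229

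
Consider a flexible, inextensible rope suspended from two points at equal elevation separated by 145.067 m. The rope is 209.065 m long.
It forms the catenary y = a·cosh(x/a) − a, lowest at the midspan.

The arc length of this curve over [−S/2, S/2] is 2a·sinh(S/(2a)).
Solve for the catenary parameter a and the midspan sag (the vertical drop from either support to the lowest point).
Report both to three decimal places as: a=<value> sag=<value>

a=47.277 sag=67.450

seed: a₀ = √(S³/(24(L−S))) = √(145.067³/(24·63.998)) = 44.582470
iter 1: u=1.626951  f(a)=+9.024e+00  f'(a)=-3.706e+00  a ← 44.582470 − (+9.024e+00/-3.706e+00) = 47.017159
iter 2: u=1.542703  f(a)=+7.920e-01  f'(a)=-3.082e+00  a ← 47.017159 − (+7.920e-01/-3.082e+00) = 47.274122
iter 3: u=1.534317  f(a)=+7.396e-03  f'(a)=-3.025e+00  a ← 47.274122 − (+7.396e-03/-3.025e+00) = 47.276567
iter 4: u=1.534238  f(a)=+6.583e-07  f'(a)=-3.024e+00  a ← 47.276567 − (+6.583e-07/-3.024e+00) = 47.276567
iter 5: u=1.534238  f(a)=+2.842e-14  f'(a)=-3.024e+00  a ← 47.276567 − (+2.842e-14/-3.024e+00) = 47.276567
converged: |Δa| < 1e-12 after 5 iterations
sag = a·(cosh(S/(2a)) − 1) = 47.276567·(cosh(1.534238) − 1) = 67.449704
T_max/T_min = cosh(S/(2a)) = 2.426705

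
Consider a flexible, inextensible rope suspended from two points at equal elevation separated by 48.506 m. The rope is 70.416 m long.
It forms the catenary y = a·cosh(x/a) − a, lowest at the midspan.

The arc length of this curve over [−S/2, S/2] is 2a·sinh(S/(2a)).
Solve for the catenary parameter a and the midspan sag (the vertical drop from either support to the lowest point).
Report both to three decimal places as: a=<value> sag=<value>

a=15.642 sag=22.884

seed: a₀ = √(S³/(24(L−S))) = √(48.506³/(24·21.910)) = 14.732159
iter 1: u=1.646262  f(a)=+3.168e+00  f'(a)=-3.863e+00  a ← 14.732159 − (+3.168e+00/-3.863e+00) = 15.552318
iter 2: u=1.559446  f(a)=+2.838e-01  f'(a)=-3.199e+00  a ← 15.552318 − (+2.838e-01/-3.199e+00) = 15.641033
iter 3: u=1.550601  f(a)=+2.772e-03  f'(a)=-3.137e+00  a ← 15.641033 − (+2.772e-03/-3.137e+00) = 15.641917
iter 4: u=1.550513  f(a)=+2.703e-07  f'(a)=-3.136e+00  a ← 15.641917 − (+2.703e-07/-3.136e+00) = 15.641917
iter 5: u=1.550513  f(a)=+0.000e+00  f'(a)=-3.136e+00  a ← 15.641917 − (+0.000e+00/-3.136e+00) = 15.641917
converged: |Δa| < 1e-12 after 5 iterations
sag = a·(cosh(S/(2a)) − 1) = 15.641917·(cosh(1.550513) − 1) = 22.884344
T_max/T_min = cosh(S/(2a)) = 2.463014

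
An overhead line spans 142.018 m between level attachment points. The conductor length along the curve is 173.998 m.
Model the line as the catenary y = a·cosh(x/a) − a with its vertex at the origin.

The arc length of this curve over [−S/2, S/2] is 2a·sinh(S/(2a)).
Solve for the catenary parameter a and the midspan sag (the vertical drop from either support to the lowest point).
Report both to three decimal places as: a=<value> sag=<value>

a=63.055 sag=44.392

seed: a₀ = √(S³/(24(L−S))) = √(142.018³/(24·31.980)) = 61.090016
iter 1: u=1.162367  f(a)=+2.231e+00  f'(a)=-1.195e+00  a ← 61.090016 − (+2.231e+00/-1.195e+00) = 62.956466
iter 2: u=1.127906  f(a)=+1.063e-01  f'(a)=-1.084e+00  a ← 62.956466 − (+1.063e-01/-1.084e+00) = 63.054568
iter 3: u=1.126152  f(a)=+2.683e-04  f'(a)=-1.078e+00  a ← 63.054568 − (+2.683e-04/-1.078e+00) = 63.054816
iter 4: u=1.126147  f(a)=+1.717e-09  f'(a)=-1.078e+00  a ← 63.054816 − (+1.717e-09/-1.078e+00) = 63.054816
iter 5: u=1.126147  f(a)=+2.842e-14  f'(a)=-1.078e+00  a ← 63.054816 − (+2.842e-14/-1.078e+00) = 63.054816
converged: |Δa| < 1e-12 after 5 iterations
sag = a·(cosh(S/(2a)) − 1) = 63.054816·(cosh(1.126147) − 1) = 44.391616
T_max/T_min = cosh(S/(2a)) = 1.704016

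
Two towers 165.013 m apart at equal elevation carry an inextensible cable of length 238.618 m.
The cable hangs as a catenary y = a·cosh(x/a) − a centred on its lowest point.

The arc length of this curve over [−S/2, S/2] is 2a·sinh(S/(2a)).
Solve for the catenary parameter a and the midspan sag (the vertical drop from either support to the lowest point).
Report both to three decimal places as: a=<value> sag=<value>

seed: a₀ = √(S³/(24(L−S))) = √(165.013³/(24·73.605)) = 50.433367
iter 1: u=1.635951  f(a)=+1.050e+01  f'(a)=-3.779e+00  a ← 50.433367 − (+1.050e+01/-3.779e+00) = 53.212485
iter 2: u=1.550510  f(a)=+9.305e-01  f'(a)=-3.136e+00  a ← 53.212485 − (+9.305e-01/-3.136e+00) = 53.509190
iter 3: u=1.541913  f(a)=+8.875e-03  f'(a)=-3.077e+00  a ← 53.509190 − (+8.875e-03/-3.077e+00) = 53.512074
iter 4: u=1.541830  f(a)=+8.243e-07  f'(a)=-3.076e+00  a ← 53.512074 − (+8.243e-07/-3.076e+00) = 53.512075
iter 5: u=1.541830  f(a)=+2.842e-14  f'(a)=-3.076e+00  a ← 53.512075 − (+2.842e-14/-3.076e+00) = 53.512075
converged: |Δa| < 1e-12 after 5 iterations
sag = a·(cosh(S/(2a)) − 1) = 53.512075·(cosh(1.541830) − 1) = 77.247933
T_max/T_min = cosh(S/(2a)) = 2.443561

a=53.512 sag=77.248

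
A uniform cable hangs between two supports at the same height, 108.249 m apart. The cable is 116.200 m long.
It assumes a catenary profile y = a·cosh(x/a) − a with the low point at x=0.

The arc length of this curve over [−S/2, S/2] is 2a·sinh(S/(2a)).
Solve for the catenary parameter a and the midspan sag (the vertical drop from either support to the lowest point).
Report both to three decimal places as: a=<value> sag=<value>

a=82.414 sag=18.421

seed: a₀ = √(S³/(24(L−S))) = √(108.249³/(24·7.951)) = 81.530357
iter 1: u=0.663857  f(a)=+1.771e-01  f'(a)=-2.038e-01  a ← 81.530357 − (+1.771e-01/-2.038e-01) = 82.399215
iter 2: u=0.656857  f(a)=+2.870e-03  f'(a)=-1.972e-01  a ← 82.399215 − (+2.870e-03/-1.972e-01) = 82.413768
iter 3: u=0.656741  f(a)=+7.818e-07  f'(a)=-1.971e-01  a ← 82.413768 − (+7.818e-07/-1.971e-01) = 82.413772
iter 4: u=0.656741  f(a)=+8.527e-14  f'(a)=-1.971e-01  a ← 82.413772 − (+8.527e-14/-1.971e-01) = 82.413772
converged: |Δa| < 1e-12 after 4 iterations
sag = a·(cosh(S/(2a)) − 1) = 82.413772·(cosh(0.656741) − 1) = 18.420943
T_max/T_min = cosh(S/(2a)) = 1.223518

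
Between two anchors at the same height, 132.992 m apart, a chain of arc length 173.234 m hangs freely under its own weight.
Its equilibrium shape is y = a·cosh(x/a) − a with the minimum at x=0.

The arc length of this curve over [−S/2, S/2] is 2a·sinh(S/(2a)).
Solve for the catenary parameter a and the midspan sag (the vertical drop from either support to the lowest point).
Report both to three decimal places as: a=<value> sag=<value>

a=51.451 sag=49.295

seed: a₀ = √(S³/(24(L−S))) = √(132.992³/(24·40.242)) = 49.350650
iter 1: u=1.347419  f(a)=+3.815e+00  f'(a)=-1.947e+00  a ← 49.350650 − (+3.815e+00/-1.947e+00) = 51.310271
iter 2: u=1.295959  f(a)=+2.390e-01  f'(a)=-1.710e+00  a ← 51.310271 − (+2.390e-01/-1.710e+00) = 51.450050
iter 3: u=1.292438  f(a)=+1.077e-03  f'(a)=-1.694e+00  a ← 51.450050 − (+1.077e-03/-1.694e+00) = 51.450686
iter 4: u=1.292422  f(a)=+2.207e-08  f'(a)=-1.694e+00  a ← 51.450686 − (+2.207e-08/-1.694e+00) = 51.450686
iter 5: u=1.292422  f(a)=+2.842e-14  f'(a)=-1.694e+00  a ← 51.450686 − (+2.842e-14/-1.694e+00) = 51.450686
converged: |Δa| < 1e-12 after 5 iterations
sag = a·(cosh(S/(2a)) − 1) = 51.450686·(cosh(1.292422) − 1) = 49.294923
T_max/T_min = cosh(S/(2a)) = 1.958100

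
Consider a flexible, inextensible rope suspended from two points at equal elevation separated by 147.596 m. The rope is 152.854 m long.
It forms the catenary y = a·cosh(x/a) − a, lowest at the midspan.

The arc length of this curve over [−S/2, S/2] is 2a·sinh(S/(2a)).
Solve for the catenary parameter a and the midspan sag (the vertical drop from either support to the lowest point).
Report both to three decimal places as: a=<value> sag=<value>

a=160.469 sag=17.271

seed: a₀ = √(S³/(24(L−S))) = √(147.596³/(24·5.258)) = 159.623184
iter 1: u=0.462326  f(a)=+5.648e-02  f'(a)=-6.730e-02  a ← 159.623184 − (+5.648e-02/-6.730e-02) = 160.462431
iter 2: u=0.459908  f(a)=+4.485e-04  f'(a)=-6.623e-02  a ← 160.462431 − (+4.485e-04/-6.623e-02) = 160.469203
iter 3: u=0.459889  f(a)=+2.879e-08  f'(a)=-6.623e-02  a ← 160.469203 − (+2.879e-08/-6.623e-02) = 160.469204
iter 4: u=0.459889  f(a)=+2.842e-14  f'(a)=-6.623e-02  a ← 160.469204 − (+2.842e-14/-6.623e-02) = 160.469204
converged: |Δa| < 1e-12 after 4 iterations
sag = a·(cosh(S/(2a)) − 1) = 160.469204·(cosh(0.459889) − 1) = 17.270639
T_max/T_min = cosh(S/(2a)) = 1.107626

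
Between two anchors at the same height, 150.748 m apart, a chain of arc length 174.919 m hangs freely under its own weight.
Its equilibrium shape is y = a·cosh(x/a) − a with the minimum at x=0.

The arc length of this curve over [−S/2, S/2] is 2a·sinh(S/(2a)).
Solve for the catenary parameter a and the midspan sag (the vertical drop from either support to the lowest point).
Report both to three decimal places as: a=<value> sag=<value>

a=78.630 sag=38.979

seed: a₀ = √(S³/(24(L−S))) = √(150.748³/(24·24.171)) = 76.846556
iter 1: u=0.980838  f(a)=+1.190e+00  f'(a)=-6.917e-01  a ← 76.846556 − (+1.190e+00/-6.917e-01) = 78.566455
iter 2: u=0.959366  f(a)=+4.111e-02  f'(a)=-6.446e-01  a ← 78.566455 − (+4.111e-02/-6.446e-01) = 78.630228
iter 3: u=0.958588  f(a)=+5.299e-05  f'(a)=-6.430e-01  a ← 78.630228 − (+5.299e-05/-6.430e-01) = 78.630310
iter 4: u=0.958587  f(a)=+8.831e-11  f'(a)=-6.430e-01  a ← 78.630310 − (+8.831e-11/-6.430e-01) = 78.630310
iter 5: u=0.958587  f(a)=+0.000e+00  f'(a)=-6.430e-01  a ← 78.630310 − (+0.000e+00/-6.430e-01) = 78.630310
converged: |Δa| < 1e-12 after 5 iterations
sag = a·(cosh(S/(2a)) − 1) = 78.630310·(cosh(0.958587) − 1) = 38.978745
T_max/T_min = cosh(S/(2a)) = 1.495722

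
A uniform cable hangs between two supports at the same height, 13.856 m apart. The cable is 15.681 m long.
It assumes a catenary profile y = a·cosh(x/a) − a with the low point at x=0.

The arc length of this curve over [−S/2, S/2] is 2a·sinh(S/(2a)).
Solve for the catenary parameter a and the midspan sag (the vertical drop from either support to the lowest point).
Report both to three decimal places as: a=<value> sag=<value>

seed: a₀ = √(S³/(24(L−S))) = √(13.856³/(24·1.825)) = 7.793271
iter 1: u=0.888972  f(a)=+7.348e-02  f'(a)=-5.064e-01  a ← 7.793271 − (+7.348e-02/-5.064e-01) = 7.938374
iter 2: u=0.872723  f(a)=+2.103e-03  f'(a)=-4.778e-01  a ← 7.938374 − (+2.103e-03/-4.778e-01) = 7.942774
iter 3: u=0.872239  f(a)=+1.834e-06  f'(a)=-4.770e-01  a ← 7.942774 − (+1.834e-06/-4.770e-01) = 7.942778
iter 4: u=0.872239  f(a)=+1.398e-12  f'(a)=-4.770e-01  a ← 7.942778 − (+1.398e-12/-4.770e-01) = 7.942778
converged: |Δa| < 1e-12 after 4 iterations
sag = a·(cosh(S/(2a)) − 1) = 7.942778·(cosh(0.872239) − 1) = 3.217919
T_max/T_min = cosh(S/(2a)) = 1.405138

a=7.943 sag=3.218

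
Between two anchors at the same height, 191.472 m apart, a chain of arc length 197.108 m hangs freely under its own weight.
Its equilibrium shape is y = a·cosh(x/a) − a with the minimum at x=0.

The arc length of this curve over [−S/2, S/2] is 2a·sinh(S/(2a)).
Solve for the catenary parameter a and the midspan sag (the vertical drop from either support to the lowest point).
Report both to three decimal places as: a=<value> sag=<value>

seed: a₀ = √(S³/(24(L−S))) = √(191.472³/(24·5.636)) = 227.806860
iter 1: u=0.420251  f(a)=+4.998e-02  f'(a)=-5.036e-02  a ← 227.806860 − (+4.998e-02/-5.036e-02) = 228.799289
iter 2: u=0.418428  f(a)=+3.285e-04  f'(a)=-4.970e-02  a ← 228.799289 − (+3.285e-04/-4.970e-02) = 228.805899
iter 3: u=0.418416  f(a)=+1.440e-08  f'(a)=-4.970e-02  a ← 228.805899 − (+1.440e-08/-4.970e-02) = 228.805899
iter 4: u=0.418416  f(a)=+0.000e+00  f'(a)=-4.970e-02  a ← 228.805899 − (+0.000e+00/-4.970e-02) = 228.805899
converged: |Δa| < 1e-12 after 4 iterations
sag = a·(cosh(S/(2a)) − 1) = 228.805899·(cosh(0.418416) − 1) = 20.322643
T_max/T_min = cosh(S/(2a)) = 1.088820

a=228.806 sag=20.323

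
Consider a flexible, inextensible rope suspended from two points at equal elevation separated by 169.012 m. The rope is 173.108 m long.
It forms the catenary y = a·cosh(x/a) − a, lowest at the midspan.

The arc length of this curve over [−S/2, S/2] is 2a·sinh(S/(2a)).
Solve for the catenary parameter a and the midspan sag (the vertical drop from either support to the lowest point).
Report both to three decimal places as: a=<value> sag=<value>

a=222.412 sag=16.248

seed: a₀ = √(S³/(24(L−S))) = √(169.012³/(24·4.096)) = 221.610695
iter 1: u=0.381326  f(a)=+2.988e-02  f'(a)=-3.751e-02  a ← 221.610695 − (+2.988e-02/-3.751e-02) = 222.407453
iter 2: u=0.379960  f(a)=+1.619e-04  f'(a)=-3.710e-02  a ← 222.407453 − (+1.619e-04/-3.710e-02) = 222.411818
iter 3: u=0.379953  f(a)=+4.812e-09  f'(a)=-3.710e-02  a ← 222.411818 − (+4.812e-09/-3.710e-02) = 222.411818
iter 4: u=0.379953  f(a)=+2.842e-14  f'(a)=-3.710e-02  a ← 222.411818 − (+2.842e-14/-3.710e-02) = 222.411818
converged: |Δa| < 1e-12 after 4 iterations
sag = a·(cosh(S/(2a)) − 1) = 222.411818·(cosh(0.379953) − 1) = 16.248216
T_max/T_min = cosh(S/(2a)) = 1.073055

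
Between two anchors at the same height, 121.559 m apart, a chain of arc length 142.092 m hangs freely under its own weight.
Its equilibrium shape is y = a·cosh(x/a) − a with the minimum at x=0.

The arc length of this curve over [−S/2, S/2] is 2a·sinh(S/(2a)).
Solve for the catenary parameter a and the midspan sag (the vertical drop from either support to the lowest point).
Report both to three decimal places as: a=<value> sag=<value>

seed: a₀ = √(S³/(24(L−S))) = √(121.559³/(24·20.533)) = 60.373848
iter 1: u=1.006719  f(a)=+1.066e+00  f'(a)=-7.517e-01  a ← 60.373848 − (+1.066e+00/-7.517e-01) = 61.791957
iter 2: u=0.983615  f(a)=+3.871e-02  f'(a)=-6.980e-01  a ← 61.791957 − (+3.871e-02/-6.980e-01) = 61.847423
iter 3: u=0.982733  f(a)=+5.533e-05  f'(a)=-6.960e-01  a ← 61.847423 − (+5.533e-05/-6.960e-01) = 61.847503
iter 4: u=0.982732  f(a)=+1.134e-10  f'(a)=-6.960e-01  a ← 61.847503 − (+1.134e-10/-6.960e-01) = 61.847503
iter 5: u=0.982732  f(a)=+0.000e+00  f'(a)=-6.960e-01  a ← 61.847503 − (+0.000e+00/-6.960e-01) = 61.847503
converged: |Δa| < 1e-12 after 5 iterations
sag = a·(cosh(S/(2a)) − 1) = 61.847503·(cosh(0.982732) − 1) = 32.347230
T_max/T_min = cosh(S/(2a)) = 1.523016

a=61.848 sag=32.347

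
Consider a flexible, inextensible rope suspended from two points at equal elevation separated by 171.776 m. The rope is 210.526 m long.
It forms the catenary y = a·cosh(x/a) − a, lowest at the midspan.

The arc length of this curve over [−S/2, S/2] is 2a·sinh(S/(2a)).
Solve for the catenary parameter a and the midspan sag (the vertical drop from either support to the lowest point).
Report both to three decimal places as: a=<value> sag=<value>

seed: a₀ = √(S³/(24(L−S))) = √(171.776³/(24·38.750)) = 73.824796
iter 1: u=1.163403  f(a)=+2.709e+00  f'(a)=-1.199e+00  a ← 73.824796 − (+2.709e+00/-1.199e+00) = 76.083954
iter 2: u=1.128858  f(a)=+1.293e-01  f'(a)=-1.087e+00  a ← 76.083954 − (+1.293e-01/-1.087e+00) = 76.202915
iter 3: u=1.127096  f(a)=+3.274e-04  f'(a)=-1.081e+00  a ← 76.202915 − (+3.274e-04/-1.081e+00) = 76.203218
iter 4: u=1.127092  f(a)=+2.110e-09  f'(a)=-1.081e+00  a ← 76.203218 − (+2.110e-09/-1.081e+00) = 76.203218
iter 5: u=1.127092  f(a)=-2.842e-14  f'(a)=-1.081e+00  a ← 76.203218 − (-2.842e-14/-1.081e+00) = 76.203218
converged: |Δa| < 1e-12 after 5 iterations
sag = a·(cosh(S/(2a)) − 1) = 76.203218·(cosh(1.127092) − 1) = 53.747656
T_max/T_min = cosh(S/(2a)) = 1.705320

a=76.203 sag=53.748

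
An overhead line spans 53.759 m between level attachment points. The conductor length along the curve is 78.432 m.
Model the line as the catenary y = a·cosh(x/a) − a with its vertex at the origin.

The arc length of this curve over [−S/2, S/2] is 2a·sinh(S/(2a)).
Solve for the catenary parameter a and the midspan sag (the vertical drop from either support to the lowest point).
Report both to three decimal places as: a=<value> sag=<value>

seed: a₀ = √(S³/(24(L−S))) = √(53.759³/(24·24.673)) = 16.197954
iter 1: u=1.659438  f(a)=+3.629e+00  f'(a)=-3.972e+00  a ← 16.197954 − (+3.629e+00/-3.972e+00) = 17.111460
iter 2: u=1.570848  f(a)=+3.296e-01  f'(a)=-3.281e+00  a ← 17.111460 − (+3.296e-01/-3.281e+00) = 17.211927
iter 3: u=1.561679  f(a)=+3.319e-03  f'(a)=-3.215e+00  a ← 17.211927 − (+3.319e-03/-3.215e+00) = 17.212960
iter 4: u=1.561585  f(a)=+3.441e-07  f'(a)=-3.214e+00  a ← 17.212960 − (+3.441e-07/-3.214e+00) = 17.212960
iter 5: u=1.561585  f(a)=+1.421e-14  f'(a)=-3.214e+00  a ← 17.212960 − (+1.421e-14/-3.214e+00) = 17.212960
converged: |Δa| < 1e-12 after 5 iterations
sag = a·(cosh(S/(2a)) − 1) = 17.212960·(cosh(1.561585) − 1) = 25.614375
T_max/T_min = cosh(S/(2a)) = 2.488087

a=17.213 sag=25.614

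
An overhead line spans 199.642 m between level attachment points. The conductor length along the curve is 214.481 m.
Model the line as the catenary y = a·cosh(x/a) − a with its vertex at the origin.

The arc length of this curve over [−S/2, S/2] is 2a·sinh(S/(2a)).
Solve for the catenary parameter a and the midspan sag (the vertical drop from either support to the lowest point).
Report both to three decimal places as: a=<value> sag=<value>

a=151.114 sag=34.186

seed: a₀ = √(S³/(24(L−S))) = √(199.642³/(24·14.839)) = 149.475471
iter 1: u=0.667809  f(a)=+3.344e-01  f'(a)=-2.075e-01  a ← 149.475471 − (+3.344e-01/-2.075e-01) = 151.086795
iter 2: u=0.660686  f(a)=+5.485e-03  f'(a)=-2.008e-01  a ← 151.086795 − (+5.485e-03/-2.008e-01) = 151.114111
iter 3: u=0.660567  f(a)=+1.530e-06  f'(a)=-2.007e-01  a ← 151.114111 − (+1.530e-06/-2.007e-01) = 151.114118
iter 4: u=0.660567  f(a)=+1.137e-13  f'(a)=-2.007e-01  a ← 151.114118 − (+1.137e-13/-2.007e-01) = 151.114118
converged: |Δa| < 1e-12 after 4 iterations
sag = a·(cosh(S/(2a)) − 1) = 151.114118·(cosh(0.660567) − 1) = 34.185643
T_max/T_min = cosh(S/(2a)) = 1.226224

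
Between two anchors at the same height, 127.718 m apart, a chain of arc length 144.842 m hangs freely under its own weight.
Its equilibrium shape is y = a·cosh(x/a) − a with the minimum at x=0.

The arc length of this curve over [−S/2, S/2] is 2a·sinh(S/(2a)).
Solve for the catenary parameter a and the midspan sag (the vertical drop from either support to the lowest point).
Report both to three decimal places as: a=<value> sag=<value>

seed: a₀ = √(S³/(24(L−S))) = √(127.718³/(24·17.124)) = 71.198351
iter 1: u=0.896917  f(a)=+7.021e-01  f'(a)=-5.208e-01  a ← 71.198351 − (+7.021e-01/-5.208e-01) = 72.546385
iter 2: u=0.880251  f(a)=+2.044e-02  f'(a)=-4.909e-01  a ← 72.546385 − (+2.044e-02/-4.909e-01) = 72.588013
iter 3: u=0.879746  f(a)=+1.846e-05  f'(a)=-4.900e-01  a ← 72.588013 − (+1.846e-05/-4.900e-01) = 72.588051
iter 4: u=0.879745  f(a)=+1.509e-11  f'(a)=-4.900e-01  a ← 72.588051 − (+1.509e-11/-4.900e-01) = 72.588051
converged: |Δa| < 1e-12 after 4 iterations
sag = a·(cosh(S/(2a)) − 1) = 72.588051·(cosh(0.879745) − 1) = 29.948900
T_max/T_min = cosh(S/(2a)) = 1.412587

a=72.588 sag=29.949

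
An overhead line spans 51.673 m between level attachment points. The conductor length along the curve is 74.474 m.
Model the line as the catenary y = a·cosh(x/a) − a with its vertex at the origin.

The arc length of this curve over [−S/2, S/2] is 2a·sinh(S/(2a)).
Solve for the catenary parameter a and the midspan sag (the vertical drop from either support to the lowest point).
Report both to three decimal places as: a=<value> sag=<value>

seed: a₀ = √(S³/(24(L−S))) = √(51.673³/(24·22.801)) = 15.878627
iter 1: u=1.627124  f(a)=+3.216e+00  f'(a)=-3.708e+00  a ← 15.878627 − (+3.216e+00/-3.708e+00) = 16.745924
iter 2: u=1.542853  f(a)=+2.823e-01  f'(a)=-3.083e+00  a ← 16.745924 − (+2.823e-01/-3.083e+00) = 16.837481
iter 3: u=1.534463  f(a)=+2.637e-03  f'(a)=-3.026e+00  a ← 16.837481 − (+2.637e-03/-3.026e+00) = 16.838353
iter 4: u=1.534384  f(a)=+2.349e-07  f'(a)=-3.025e+00  a ← 16.838353 − (+2.349e-07/-3.025e+00) = 16.838353
iter 5: u=1.534384  f(a)=+1.421e-14  f'(a)=-3.025e+00  a ← 16.838353 − (+1.421e-14/-3.025e+00) = 16.838353
converged: |Δa| < 1e-12 after 5 iterations
sag = a·(cosh(S/(2a)) − 1) = 16.838353·(cosh(1.534384) − 1) = 24.028802
T_max/T_min = cosh(S/(2a)) = 2.427028

a=16.838 sag=24.029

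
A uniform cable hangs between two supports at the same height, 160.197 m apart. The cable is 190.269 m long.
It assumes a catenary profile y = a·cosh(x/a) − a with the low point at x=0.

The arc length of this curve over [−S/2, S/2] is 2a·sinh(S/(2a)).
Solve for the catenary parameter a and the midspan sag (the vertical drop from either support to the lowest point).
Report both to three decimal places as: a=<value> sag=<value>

a=77.513 sag=45.202

seed: a₀ = √(S³/(24(L−S))) = √(160.197³/(24·30.072)) = 75.473552
iter 1: u=1.061279  f(a)=+1.740e+00  f'(a)=-8.903e-01  a ← 75.473552 − (+1.740e+00/-8.903e-01) = 77.427500
iter 2: u=1.034497  f(a)=+6.985e-02  f'(a)=-8.201e-01  a ← 77.427500 − (+6.985e-02/-8.201e-01) = 77.512666
iter 3: u=1.033360  f(a)=+1.230e-04  f'(a)=-8.172e-01  a ← 77.512666 − (+1.230e-04/-8.172e-01) = 77.512816
iter 4: u=1.033358  f(a)=+3.832e-10  f'(a)=-8.172e-01  a ← 77.512816 − (+3.832e-10/-8.172e-01) = 77.512816
iter 5: u=1.033358  f(a)=-2.842e-14  f'(a)=-8.172e-01  a ← 77.512816 − (-2.842e-14/-8.172e-01) = 77.512816
converged: |Δa| < 1e-12 after 5 iterations
sag = a·(cosh(S/(2a)) − 1) = 77.512816·(cosh(1.033358) − 1) = 45.201526
T_max/T_min = cosh(S/(2a)) = 1.583149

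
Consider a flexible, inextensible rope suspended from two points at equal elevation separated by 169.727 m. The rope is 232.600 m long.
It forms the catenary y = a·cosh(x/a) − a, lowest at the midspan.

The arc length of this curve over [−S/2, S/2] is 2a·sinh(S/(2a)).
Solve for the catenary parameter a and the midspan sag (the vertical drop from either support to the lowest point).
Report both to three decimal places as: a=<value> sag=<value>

a=59.850 sag=70.947

seed: a₀ = √(S³/(24(L−S))) = √(169.727³/(24·62.873)) = 56.923119
iter 1: u=1.490844  f(a)=+7.369e+00  f'(a)=-2.741e+00  a ← 56.923119 − (+7.369e+00/-2.741e+00) = 59.611720
iter 2: u=1.423604  f(a)=+5.542e-01  f'(a)=-2.343e+00  a ← 59.611720 − (+5.542e-01/-2.343e+00) = 59.848306
iter 3: u=1.417977  f(a)=+3.699e-03  f'(a)=-2.311e+00  a ← 59.848306 − (+3.699e-03/-2.311e+00) = 59.849907
iter 4: u=1.417939  f(a)=+1.672e-07  f'(a)=-2.311e+00  a ← 59.849907 − (+1.672e-07/-2.311e+00) = 59.849907
iter 5: u=1.417939  f(a)=-2.842e-14  f'(a)=-2.311e+00  a ← 59.849907 − (-2.842e-14/-2.311e+00) = 59.849907
converged: |Δa| < 1e-12 after 5 iterations
sag = a·(cosh(S/(2a)) − 1) = 59.849907·(cosh(1.417939) − 1) = 70.946505
T_max/T_min = cosh(S/(2a)) = 2.185407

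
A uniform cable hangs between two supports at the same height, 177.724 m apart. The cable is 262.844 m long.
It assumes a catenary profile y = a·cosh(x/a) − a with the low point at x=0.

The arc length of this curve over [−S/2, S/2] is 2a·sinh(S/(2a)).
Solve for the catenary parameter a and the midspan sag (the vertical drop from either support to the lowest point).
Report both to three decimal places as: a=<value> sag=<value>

seed: a₀ = √(S³/(24(L−S))) = √(177.724³/(24·85.120)) = 52.420081
iter 1: u=1.695190  f(a)=+1.310e+01  f'(a)=-4.282e+00  a ← 52.420081 − (+1.310e+01/-4.282e+00) = 55.479795
iter 2: u=1.601700  f(a)=+1.235e+00  f'(a)=-3.510e+00  a ← 55.479795 − (+1.235e+00/-3.510e+00) = 55.831587
iter 3: u=1.591608  f(a)=+1.348e-02  f'(a)=-3.433e+00  a ← 55.831587 − (+1.348e-02/-3.433e+00) = 55.835514
iter 4: u=1.591496  f(a)=+1.647e-06  f'(a)=-3.433e+00  a ← 55.835514 − (+1.647e-06/-3.433e+00) = 55.835515
iter 5: u=1.591496  f(a)=-5.684e-14  f'(a)=-3.433e+00  a ← 55.835515 − (-5.684e-14/-3.433e+00) = 55.835515
converged: |Δa| < 1e-12 after 5 iterations
sag = a·(cosh(S/(2a)) − 1) = 55.835515·(cosh(1.591496) − 1) = 86.955755
T_max/T_min = cosh(S/(2a)) = 2.557356

a=55.836 sag=86.956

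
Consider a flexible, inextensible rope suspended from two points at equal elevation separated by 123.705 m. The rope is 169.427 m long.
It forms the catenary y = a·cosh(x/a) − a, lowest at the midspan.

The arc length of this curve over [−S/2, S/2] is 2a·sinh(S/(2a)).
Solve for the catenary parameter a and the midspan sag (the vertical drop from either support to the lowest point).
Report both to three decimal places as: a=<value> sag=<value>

a=43.666 sag=51.639

seed: a₀ = √(S³/(24(L−S))) = √(123.705³/(24·45.722)) = 41.534850
iter 1: u=1.489171  f(a)=+5.346e+00  f'(a)=-2.730e+00  a ← 41.534850 − (+5.346e+00/-2.730e+00) = 43.492915
iter 2: u=1.422128  f(a)=+4.013e-01  f'(a)=-2.334e+00  a ← 43.492915 − (+4.013e-01/-2.334e+00) = 43.664815
iter 3: u=1.416530  f(a)=+2.667e-03  f'(a)=-2.303e+00  a ← 43.664815 − (+2.667e-03/-2.303e+00) = 43.665973
iter 4: u=1.416492  f(a)=+1.195e-07  f'(a)=-2.303e+00  a ← 43.665973 − (+1.195e-07/-2.303e+00) = 43.665973
iter 5: u=1.416492  f(a)=+2.842e-14  f'(a)=-2.303e+00  a ← 43.665973 − (+2.842e-14/-2.303e+00) = 43.665973
converged: |Δa| < 1e-12 after 5 iterations
sag = a·(cosh(S/(2a)) − 1) = 43.665973·(cosh(1.416492) − 1) = 51.639296
T_max/T_min = cosh(S/(2a)) = 2.182598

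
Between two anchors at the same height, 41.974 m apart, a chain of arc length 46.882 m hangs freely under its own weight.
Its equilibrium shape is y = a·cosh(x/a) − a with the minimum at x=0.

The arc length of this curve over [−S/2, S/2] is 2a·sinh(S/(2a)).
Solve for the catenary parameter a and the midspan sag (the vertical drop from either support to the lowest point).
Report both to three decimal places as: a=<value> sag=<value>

a=25.484 sag=9.141

seed: a₀ = √(S³/(24(L−S))) = √(41.974³/(24·4.908)) = 25.056052
iter 1: u=0.837602  f(a)=+1.751e-01  f'(a)=-4.199e-01  a ← 25.056052 − (+1.751e-01/-4.199e-01) = 25.472943
iter 2: u=0.823894  f(a)=+4.465e-03  f'(a)=-3.988e-01  a ← 25.472943 − (+4.465e-03/-3.988e-01) = 25.484140
iter 3: u=0.823532  f(a)=+3.073e-06  f'(a)=-3.982e-01  a ← 25.484140 − (+3.073e-06/-3.982e-01) = 25.484148
iter 4: u=0.823532  f(a)=+1.464e-12  f'(a)=-3.982e-01  a ← 25.484148 − (+1.464e-12/-3.982e-01) = 25.484148
converged: |Δa| < 1e-12 after 4 iterations
sag = a·(cosh(S/(2a)) − 1) = 25.484148·(cosh(0.823532) − 1) = 9.141309
T_max/T_min = cosh(S/(2a)) = 1.358706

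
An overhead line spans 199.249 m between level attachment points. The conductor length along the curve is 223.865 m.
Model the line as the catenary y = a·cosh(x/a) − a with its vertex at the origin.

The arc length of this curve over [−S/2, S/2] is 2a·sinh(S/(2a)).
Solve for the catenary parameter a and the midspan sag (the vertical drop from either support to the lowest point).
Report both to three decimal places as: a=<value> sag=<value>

seed: a₀ = √(S³/(24(L−S))) = √(199.249³/(24·24.616)) = 115.712390
iter 1: u=0.860967  f(a)=+9.286e-01  f'(a)=-4.579e-01  a ← 115.712390 − (+9.286e-01/-4.579e-01) = 117.740584
iter 2: u=0.846136  f(a)=+2.498e-02  f'(a)=-4.335e-01  a ← 117.740584 − (+2.498e-02/-4.335e-01) = 117.798200
iter 3: u=0.845722  f(a)=+1.918e-05  f'(a)=-4.329e-01  a ← 117.798200 − (+1.918e-05/-4.329e-01) = 117.798245
iter 4: u=0.845721  f(a)=+1.134e-11  f'(a)=-4.329e-01  a ← 117.798245 − (+1.134e-11/-4.329e-01) = 117.798245
converged: |Δa| < 1e-12 after 4 iterations
sag = a·(cosh(S/(2a)) − 1) = 117.798245·(cosh(0.845721) − 1) = 44.698866
T_max/T_min = cosh(S/(2a)) = 1.379453

a=117.798 sag=44.699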